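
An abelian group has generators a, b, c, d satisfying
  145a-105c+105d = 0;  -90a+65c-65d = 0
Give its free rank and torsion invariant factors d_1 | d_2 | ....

Answer: M ≅ ℤ^2 ⊕ ℤ/5 ⊕ ℤ/5

Derivation:
rank_ℚ(R)=2; free=4−2=2
SNF(R) diag = [5, 5] → torsion [5, 5]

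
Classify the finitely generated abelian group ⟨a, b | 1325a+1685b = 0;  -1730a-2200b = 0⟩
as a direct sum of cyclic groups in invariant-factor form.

Answer: M ≅ ℤ/5 ⊕ ℤ/10

Derivation:
rank_ℚ(R)=2; free=2−2=0
SNF(R) diag = [5, 10] → torsion [5, 10]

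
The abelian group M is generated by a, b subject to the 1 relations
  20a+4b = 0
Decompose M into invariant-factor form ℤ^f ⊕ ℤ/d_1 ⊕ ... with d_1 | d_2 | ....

rank_ℚ(R)=1; free=2−1=1
SNF(R) diag = [4] → torsion [4]

Answer: M ≅ ℤ^1 ⊕ ℤ/4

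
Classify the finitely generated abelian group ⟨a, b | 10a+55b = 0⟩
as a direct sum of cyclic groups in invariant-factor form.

Answer: M ≅ ℤ^1 ⊕ ℤ/5

Derivation:
rank_ℚ(R)=1; free=2−1=1
SNF(R) diag = [5] → torsion [5]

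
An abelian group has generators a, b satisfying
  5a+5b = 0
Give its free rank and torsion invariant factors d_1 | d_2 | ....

Answer: M ≅ ℤ^1 ⊕ ℤ/5

Derivation:
rank_ℚ(R)=1; free=2−1=1
SNF(R) diag = [5] → torsion [5]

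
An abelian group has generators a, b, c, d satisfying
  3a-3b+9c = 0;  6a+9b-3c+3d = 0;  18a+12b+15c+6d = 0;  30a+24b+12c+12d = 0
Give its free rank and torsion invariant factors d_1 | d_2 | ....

rank_ℚ(R)=4; free=4−4=0
SNF(R) diag = [3, 3, 3, 6] → torsion [3, 3, 3, 6]

Answer: M ≅ ℤ/3 ⊕ ℤ/3 ⊕ ℤ/3 ⊕ ℤ/6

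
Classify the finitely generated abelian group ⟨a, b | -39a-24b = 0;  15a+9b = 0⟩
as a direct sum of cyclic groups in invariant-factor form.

rank_ℚ(R)=2; free=2−2=0
SNF(R) diag = [3, 3] → torsion [3, 3]

Answer: M ≅ ℤ/3 ⊕ ℤ/3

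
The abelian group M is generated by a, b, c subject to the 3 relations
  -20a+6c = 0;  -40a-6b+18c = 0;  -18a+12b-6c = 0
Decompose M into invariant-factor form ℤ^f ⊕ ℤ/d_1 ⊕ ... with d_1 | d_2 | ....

Answer: M ≅ ℤ/2 ⊕ ℤ/6 ⊕ ℤ/6

Derivation:
rank_ℚ(R)=3; free=3−3=0
SNF(R) diag = [2, 6, 6] → torsion [2, 6, 6]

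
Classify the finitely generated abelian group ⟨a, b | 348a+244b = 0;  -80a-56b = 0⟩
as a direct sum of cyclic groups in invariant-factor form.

rank_ℚ(R)=2; free=2−2=0
SNF(R) diag = [4, 8] → torsion [4, 8]

Answer: M ≅ ℤ/4 ⊕ ℤ/8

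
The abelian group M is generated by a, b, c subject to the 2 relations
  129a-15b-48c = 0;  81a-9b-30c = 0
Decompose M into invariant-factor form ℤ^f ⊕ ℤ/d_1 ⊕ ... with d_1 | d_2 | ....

rank_ℚ(R)=2; free=3−2=1
SNF(R) diag = [3, 6] → torsion [3, 6]

Answer: M ≅ ℤ^1 ⊕ ℤ/3 ⊕ ℤ/6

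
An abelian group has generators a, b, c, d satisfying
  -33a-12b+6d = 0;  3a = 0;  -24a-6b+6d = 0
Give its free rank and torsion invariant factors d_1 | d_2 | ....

Answer: M ≅ ℤ^1 ⊕ ℤ/3 ⊕ ℤ/6 ⊕ ℤ/6

Derivation:
rank_ℚ(R)=3; free=4−3=1
SNF(R) diag = [3, 6, 6] → torsion [3, 6, 6]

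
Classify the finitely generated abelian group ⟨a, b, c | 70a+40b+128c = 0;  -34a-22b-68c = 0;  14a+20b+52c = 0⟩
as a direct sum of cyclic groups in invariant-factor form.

rank_ℚ(R)=3; free=3−3=0
SNF(R) diag = [2, 6, 12] → torsion [2, 6, 12]

Answer: M ≅ ℤ/2 ⊕ ℤ/6 ⊕ ℤ/12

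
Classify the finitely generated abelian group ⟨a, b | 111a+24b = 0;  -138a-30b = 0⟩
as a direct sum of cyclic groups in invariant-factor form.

rank_ℚ(R)=2; free=2−2=0
SNF(R) diag = [3, 6] → torsion [3, 6]

Answer: M ≅ ℤ/3 ⊕ ℤ/6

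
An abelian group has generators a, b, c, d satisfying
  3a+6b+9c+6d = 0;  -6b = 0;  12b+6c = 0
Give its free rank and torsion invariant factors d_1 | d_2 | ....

rank_ℚ(R)=3; free=4−3=1
SNF(R) diag = [3, 6, 6] → torsion [3, 6, 6]

Answer: M ≅ ℤ^1 ⊕ ℤ/3 ⊕ ℤ/6 ⊕ ℤ/6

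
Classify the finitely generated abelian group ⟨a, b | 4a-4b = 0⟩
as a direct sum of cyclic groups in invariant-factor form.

rank_ℚ(R)=1; free=2−1=1
SNF(R) diag = [4] → torsion [4]

Answer: M ≅ ℤ^1 ⊕ ℤ/4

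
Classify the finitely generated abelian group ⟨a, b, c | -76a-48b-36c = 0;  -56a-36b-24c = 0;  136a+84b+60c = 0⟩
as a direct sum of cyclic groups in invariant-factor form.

Answer: M ≅ ℤ/4 ⊕ ℤ/12 ⊕ ℤ/12

Derivation:
rank_ℚ(R)=3; free=3−3=0
SNF(R) diag = [4, 12, 12] → torsion [4, 12, 12]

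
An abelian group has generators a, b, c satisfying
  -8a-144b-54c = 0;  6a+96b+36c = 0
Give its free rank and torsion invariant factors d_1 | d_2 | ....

Answer: M ≅ ℤ^1 ⊕ ℤ/2 ⊕ ℤ/6

Derivation:
rank_ℚ(R)=2; free=3−2=1
SNF(R) diag = [2, 6] → torsion [2, 6]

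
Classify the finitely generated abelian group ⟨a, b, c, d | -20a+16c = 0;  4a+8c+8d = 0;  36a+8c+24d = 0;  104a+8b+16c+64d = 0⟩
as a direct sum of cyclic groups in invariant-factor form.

rank_ℚ(R)=4; free=4−4=0
SNF(R) diag = [4, 8, 8, 16] → torsion [4, 8, 8, 16]

Answer: M ≅ ℤ/4 ⊕ ℤ/8 ⊕ ℤ/8 ⊕ ℤ/16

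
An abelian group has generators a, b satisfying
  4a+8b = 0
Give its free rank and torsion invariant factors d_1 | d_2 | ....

rank_ℚ(R)=1; free=2−1=1
SNF(R) diag = [4] → torsion [4]

Answer: M ≅ ℤ^1 ⊕ ℤ/4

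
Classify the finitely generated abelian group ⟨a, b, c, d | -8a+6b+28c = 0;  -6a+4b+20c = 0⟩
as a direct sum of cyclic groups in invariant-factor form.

Answer: M ≅ ℤ^2 ⊕ ℤ/2 ⊕ ℤ/2

Derivation:
rank_ℚ(R)=2; free=4−2=2
SNF(R) diag = [2, 2] → torsion [2, 2]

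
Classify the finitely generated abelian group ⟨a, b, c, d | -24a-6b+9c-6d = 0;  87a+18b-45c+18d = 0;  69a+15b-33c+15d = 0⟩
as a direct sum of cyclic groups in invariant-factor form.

rank_ℚ(R)=3; free=4−3=1
SNF(R) diag = [3, 3, 3] → torsion [3, 3, 3]

Answer: M ≅ ℤ^1 ⊕ ℤ/3 ⊕ ℤ/3 ⊕ ℤ/3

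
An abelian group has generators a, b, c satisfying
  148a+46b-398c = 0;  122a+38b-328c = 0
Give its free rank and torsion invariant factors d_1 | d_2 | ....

rank_ℚ(R)=2; free=3−2=1
SNF(R) diag = [2, 6] → torsion [2, 6]

Answer: M ≅ ℤ^1 ⊕ ℤ/2 ⊕ ℤ/6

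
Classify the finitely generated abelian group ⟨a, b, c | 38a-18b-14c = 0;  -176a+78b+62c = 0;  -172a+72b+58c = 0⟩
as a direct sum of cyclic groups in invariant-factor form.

Answer: M ≅ ℤ/2 ⊕ ℤ/6 ⊕ ℤ/6

Derivation:
rank_ℚ(R)=3; free=3−3=0
SNF(R) diag = [2, 6, 6] → torsion [2, 6, 6]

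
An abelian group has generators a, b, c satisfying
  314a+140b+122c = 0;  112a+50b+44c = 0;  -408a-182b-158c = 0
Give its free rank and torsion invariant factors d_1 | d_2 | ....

Answer: M ≅ ℤ/2 ⊕ ℤ/2 ⊕ ℤ/6

Derivation:
rank_ℚ(R)=3; free=3−3=0
SNF(R) diag = [2, 2, 6] → torsion [2, 2, 6]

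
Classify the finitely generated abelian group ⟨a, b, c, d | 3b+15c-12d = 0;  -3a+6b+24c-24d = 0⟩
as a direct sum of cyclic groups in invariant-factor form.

rank_ℚ(R)=2; free=4−2=2
SNF(R) diag = [3, 3] → torsion [3, 3]

Answer: M ≅ ℤ^2 ⊕ ℤ/3 ⊕ ℤ/3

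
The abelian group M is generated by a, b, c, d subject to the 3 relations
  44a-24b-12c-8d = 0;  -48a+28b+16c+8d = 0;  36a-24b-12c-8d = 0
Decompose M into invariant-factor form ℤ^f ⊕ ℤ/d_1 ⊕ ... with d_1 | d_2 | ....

rank_ℚ(R)=3; free=4−3=1
SNF(R) diag = [4, 4, 8] → torsion [4, 4, 8]

Answer: M ≅ ℤ^1 ⊕ ℤ/4 ⊕ ℤ/4 ⊕ ℤ/8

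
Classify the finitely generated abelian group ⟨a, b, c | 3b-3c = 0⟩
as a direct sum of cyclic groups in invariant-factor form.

rank_ℚ(R)=1; free=3−1=2
SNF(R) diag = [3] → torsion [3]

Answer: M ≅ ℤ^2 ⊕ ℤ/3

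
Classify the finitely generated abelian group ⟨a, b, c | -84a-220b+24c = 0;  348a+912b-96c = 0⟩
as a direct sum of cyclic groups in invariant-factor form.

Answer: M ≅ ℤ^1 ⊕ ℤ/4 ⊕ ℤ/12

Derivation:
rank_ℚ(R)=2; free=3−2=1
SNF(R) diag = [4, 12] → torsion [4, 12]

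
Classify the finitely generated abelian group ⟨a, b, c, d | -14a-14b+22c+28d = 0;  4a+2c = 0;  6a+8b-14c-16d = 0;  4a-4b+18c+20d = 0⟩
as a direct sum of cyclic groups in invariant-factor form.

Answer: M ≅ ℤ/2 ⊕ ℤ/2 ⊕ ℤ/6 ⊕ ℤ/12

Derivation:
rank_ℚ(R)=4; free=4−4=0
SNF(R) diag = [2, 2, 6, 12] → torsion [2, 2, 6, 12]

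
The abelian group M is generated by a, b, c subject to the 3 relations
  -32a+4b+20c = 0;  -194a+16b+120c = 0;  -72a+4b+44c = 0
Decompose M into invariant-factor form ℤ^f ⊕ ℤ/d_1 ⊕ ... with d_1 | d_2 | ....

Answer: M ≅ ℤ/2 ⊕ ℤ/4 ⊕ ℤ/8

Derivation:
rank_ℚ(R)=3; free=3−3=0
SNF(R) diag = [2, 4, 8] → torsion [2, 4, 8]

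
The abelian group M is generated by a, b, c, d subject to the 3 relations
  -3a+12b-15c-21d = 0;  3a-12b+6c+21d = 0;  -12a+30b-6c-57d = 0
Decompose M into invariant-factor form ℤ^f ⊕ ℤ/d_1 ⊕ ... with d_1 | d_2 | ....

rank_ℚ(R)=3; free=4−3=1
SNF(R) diag = [3, 9, 9] → torsion [3, 9, 9]

Answer: M ≅ ℤ^1 ⊕ ℤ/3 ⊕ ℤ/9 ⊕ ℤ/9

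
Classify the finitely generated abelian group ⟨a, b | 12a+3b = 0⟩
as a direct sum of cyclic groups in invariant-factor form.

Answer: M ≅ ℤ^1 ⊕ ℤ/3

Derivation:
rank_ℚ(R)=1; free=2−1=1
SNF(R) diag = [3] → torsion [3]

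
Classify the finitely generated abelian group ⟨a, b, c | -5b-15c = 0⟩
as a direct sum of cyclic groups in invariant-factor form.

rank_ℚ(R)=1; free=3−1=2
SNF(R) diag = [5] → torsion [5]

Answer: M ≅ ℤ^2 ⊕ ℤ/5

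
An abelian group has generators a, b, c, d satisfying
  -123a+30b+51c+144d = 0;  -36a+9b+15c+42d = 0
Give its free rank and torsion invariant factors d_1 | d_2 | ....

Answer: M ≅ ℤ^2 ⊕ ℤ/3 ⊕ ℤ/3

Derivation:
rank_ℚ(R)=2; free=4−2=2
SNF(R) diag = [3, 3] → torsion [3, 3]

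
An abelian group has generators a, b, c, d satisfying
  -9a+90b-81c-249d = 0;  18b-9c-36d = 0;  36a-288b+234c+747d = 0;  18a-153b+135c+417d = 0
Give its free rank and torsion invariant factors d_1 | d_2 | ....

rank_ℚ(R)=4; free=4−4=0
SNF(R) diag = [3, 9, 9, 27] → torsion [3, 9, 9, 27]

Answer: M ≅ ℤ/3 ⊕ ℤ/9 ⊕ ℤ/9 ⊕ ℤ/27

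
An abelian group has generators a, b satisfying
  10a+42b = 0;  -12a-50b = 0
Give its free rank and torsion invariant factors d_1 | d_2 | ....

Answer: M ≅ ℤ/2 ⊕ ℤ/2

Derivation:
rank_ℚ(R)=2; free=2−2=0
SNF(R) diag = [2, 2] → torsion [2, 2]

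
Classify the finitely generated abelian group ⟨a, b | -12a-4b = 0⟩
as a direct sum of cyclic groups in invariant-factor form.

rank_ℚ(R)=1; free=2−1=1
SNF(R) diag = [4] → torsion [4]

Answer: M ≅ ℤ^1 ⊕ ℤ/4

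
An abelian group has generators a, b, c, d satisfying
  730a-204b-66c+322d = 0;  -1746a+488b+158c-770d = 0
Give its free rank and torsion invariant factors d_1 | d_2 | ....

rank_ℚ(R)=2; free=4−2=2
SNF(R) diag = [2, 4] → torsion [2, 4]

Answer: M ≅ ℤ^2 ⊕ ℤ/2 ⊕ ℤ/4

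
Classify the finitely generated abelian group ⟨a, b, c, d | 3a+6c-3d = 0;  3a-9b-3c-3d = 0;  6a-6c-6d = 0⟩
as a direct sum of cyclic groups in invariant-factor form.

Answer: M ≅ ℤ^1 ⊕ ℤ/3 ⊕ ℤ/9 ⊕ ℤ/18

Derivation:
rank_ℚ(R)=3; free=4−3=1
SNF(R) diag = [3, 9, 18] → torsion [3, 9, 18]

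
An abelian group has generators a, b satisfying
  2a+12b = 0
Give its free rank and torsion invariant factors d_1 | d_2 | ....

Answer: M ≅ ℤ^1 ⊕ ℤ/2

Derivation:
rank_ℚ(R)=1; free=2−1=1
SNF(R) diag = [2] → torsion [2]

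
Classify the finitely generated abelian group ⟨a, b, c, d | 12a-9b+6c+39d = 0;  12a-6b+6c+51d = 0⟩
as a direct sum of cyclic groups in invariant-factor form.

rank_ℚ(R)=2; free=4−2=2
SNF(R) diag = [3, 3] → torsion [3, 3]

Answer: M ≅ ℤ^2 ⊕ ℤ/3 ⊕ ℤ/3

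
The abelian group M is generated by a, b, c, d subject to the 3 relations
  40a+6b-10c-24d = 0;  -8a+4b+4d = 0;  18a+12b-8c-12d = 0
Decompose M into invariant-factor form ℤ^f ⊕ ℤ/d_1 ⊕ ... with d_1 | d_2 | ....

Answer: M ≅ ℤ^1 ⊕ ℤ/2 ⊕ ℤ/2 ⊕ ℤ/4

Derivation:
rank_ℚ(R)=3; free=4−3=1
SNF(R) diag = [2, 2, 4] → torsion [2, 2, 4]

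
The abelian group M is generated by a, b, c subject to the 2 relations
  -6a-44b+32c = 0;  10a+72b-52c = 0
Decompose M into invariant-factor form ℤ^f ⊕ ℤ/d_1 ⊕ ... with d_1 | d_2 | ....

Answer: M ≅ ℤ^1 ⊕ ℤ/2 ⊕ ℤ/4

Derivation:
rank_ℚ(R)=2; free=3−2=1
SNF(R) diag = [2, 4] → torsion [2, 4]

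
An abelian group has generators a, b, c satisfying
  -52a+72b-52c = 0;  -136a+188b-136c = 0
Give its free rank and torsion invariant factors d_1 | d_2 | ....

rank_ℚ(R)=2; free=3−2=1
SNF(R) diag = [4, 4] → torsion [4, 4]

Answer: M ≅ ℤ^1 ⊕ ℤ/4 ⊕ ℤ/4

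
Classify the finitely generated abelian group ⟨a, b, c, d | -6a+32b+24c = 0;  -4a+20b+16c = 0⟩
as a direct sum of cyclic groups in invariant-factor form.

rank_ℚ(R)=2; free=4−2=2
SNF(R) diag = [2, 4] → torsion [2, 4]

Answer: M ≅ ℤ^2 ⊕ ℤ/2 ⊕ ℤ/4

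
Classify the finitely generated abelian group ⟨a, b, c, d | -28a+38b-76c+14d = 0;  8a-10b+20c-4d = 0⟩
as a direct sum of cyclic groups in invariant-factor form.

rank_ℚ(R)=2; free=4−2=2
SNF(R) diag = [2, 6] → torsion [2, 6]

Answer: M ≅ ℤ^2 ⊕ ℤ/2 ⊕ ℤ/6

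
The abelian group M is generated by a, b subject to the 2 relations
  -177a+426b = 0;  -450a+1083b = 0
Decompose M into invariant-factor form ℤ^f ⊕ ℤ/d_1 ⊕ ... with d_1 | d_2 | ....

Answer: M ≅ ℤ/3 ⊕ ℤ/3

Derivation:
rank_ℚ(R)=2; free=2−2=0
SNF(R) diag = [3, 3] → torsion [3, 3]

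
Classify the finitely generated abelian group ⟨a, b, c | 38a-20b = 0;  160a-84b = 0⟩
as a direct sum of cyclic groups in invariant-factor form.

rank_ℚ(R)=2; free=3−2=1
SNF(R) diag = [2, 4] → torsion [2, 4]

Answer: M ≅ ℤ^1 ⊕ ℤ/2 ⊕ ℤ/4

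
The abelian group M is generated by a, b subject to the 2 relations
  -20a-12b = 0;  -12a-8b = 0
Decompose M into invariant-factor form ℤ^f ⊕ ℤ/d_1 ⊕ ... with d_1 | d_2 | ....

rank_ℚ(R)=2; free=2−2=0
SNF(R) diag = [4, 4] → torsion [4, 4]

Answer: M ≅ ℤ/4 ⊕ ℤ/4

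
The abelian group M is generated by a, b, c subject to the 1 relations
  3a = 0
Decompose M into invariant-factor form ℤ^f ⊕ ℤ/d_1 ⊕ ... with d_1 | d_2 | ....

rank_ℚ(R)=1; free=3−1=2
SNF(R) diag = [3] → torsion [3]

Answer: M ≅ ℤ^2 ⊕ ℤ/3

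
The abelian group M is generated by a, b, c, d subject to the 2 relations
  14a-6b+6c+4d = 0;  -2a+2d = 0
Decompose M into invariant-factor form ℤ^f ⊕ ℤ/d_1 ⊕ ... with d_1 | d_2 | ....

rank_ℚ(R)=2; free=4−2=2
SNF(R) diag = [2, 6] → torsion [2, 6]

Answer: M ≅ ℤ^2 ⊕ ℤ/2 ⊕ ℤ/6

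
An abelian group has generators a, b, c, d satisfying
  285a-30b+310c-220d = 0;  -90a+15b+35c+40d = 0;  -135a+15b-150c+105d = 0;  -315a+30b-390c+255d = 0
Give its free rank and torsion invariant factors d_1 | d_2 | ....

rank_ℚ(R)=4; free=4−4=0
SNF(R) diag = [5, 15, 15, 45] → torsion [5, 15, 15, 45]

Answer: M ≅ ℤ/5 ⊕ ℤ/15 ⊕ ℤ/15 ⊕ ℤ/45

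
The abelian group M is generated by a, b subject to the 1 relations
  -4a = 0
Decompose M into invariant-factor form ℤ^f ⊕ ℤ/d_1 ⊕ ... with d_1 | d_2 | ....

Answer: M ≅ ℤ^1 ⊕ ℤ/4

Derivation:
rank_ℚ(R)=1; free=2−1=1
SNF(R) diag = [4] → torsion [4]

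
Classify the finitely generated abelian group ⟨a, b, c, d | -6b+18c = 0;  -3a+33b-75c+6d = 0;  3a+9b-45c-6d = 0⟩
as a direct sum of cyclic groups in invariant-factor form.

Answer: M ≅ ℤ^1 ⊕ ℤ/3 ⊕ ℤ/6 ⊕ ℤ/6

Derivation:
rank_ℚ(R)=3; free=4−3=1
SNF(R) diag = [3, 6, 6] → torsion [3, 6, 6]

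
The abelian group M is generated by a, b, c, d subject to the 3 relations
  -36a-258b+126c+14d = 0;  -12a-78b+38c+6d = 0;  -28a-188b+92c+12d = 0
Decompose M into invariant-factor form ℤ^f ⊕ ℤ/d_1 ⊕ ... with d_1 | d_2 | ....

rank_ℚ(R)=3; free=4−3=1
SNF(R) diag = [2, 4, 4] → torsion [2, 4, 4]

Answer: M ≅ ℤ^1 ⊕ ℤ/2 ⊕ ℤ/4 ⊕ ℤ/4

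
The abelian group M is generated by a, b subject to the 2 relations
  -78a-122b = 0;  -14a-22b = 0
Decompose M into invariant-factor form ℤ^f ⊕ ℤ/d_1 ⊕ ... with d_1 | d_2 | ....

rank_ℚ(R)=2; free=2−2=0
SNF(R) diag = [2, 4] → torsion [2, 4]

Answer: M ≅ ℤ/2 ⊕ ℤ/4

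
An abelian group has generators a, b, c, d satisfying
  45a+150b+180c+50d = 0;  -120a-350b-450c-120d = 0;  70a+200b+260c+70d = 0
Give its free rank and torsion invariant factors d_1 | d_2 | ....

Answer: M ≅ ℤ^1 ⊕ ℤ/5 ⊕ ℤ/10 ⊕ ℤ/10

Derivation:
rank_ℚ(R)=3; free=4−3=1
SNF(R) diag = [5, 10, 10] → torsion [5, 10, 10]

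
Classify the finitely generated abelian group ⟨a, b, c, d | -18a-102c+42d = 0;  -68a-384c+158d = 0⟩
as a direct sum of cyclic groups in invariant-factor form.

rank_ℚ(R)=2; free=4−2=2
SNF(R) diag = [2, 6] → torsion [2, 6]

Answer: M ≅ ℤ^2 ⊕ ℤ/2 ⊕ ℤ/6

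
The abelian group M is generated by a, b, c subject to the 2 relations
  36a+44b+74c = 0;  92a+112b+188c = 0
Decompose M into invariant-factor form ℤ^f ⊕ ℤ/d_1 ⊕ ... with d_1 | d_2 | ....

Answer: M ≅ ℤ^1 ⊕ ℤ/2 ⊕ ℤ/4

Derivation:
rank_ℚ(R)=2; free=3−2=1
SNF(R) diag = [2, 4] → torsion [2, 4]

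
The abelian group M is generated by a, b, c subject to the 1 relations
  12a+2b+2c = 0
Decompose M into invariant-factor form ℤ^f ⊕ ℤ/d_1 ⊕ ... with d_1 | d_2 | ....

Answer: M ≅ ℤ^2 ⊕ ℤ/2

Derivation:
rank_ℚ(R)=1; free=3−1=2
SNF(R) diag = [2] → torsion [2]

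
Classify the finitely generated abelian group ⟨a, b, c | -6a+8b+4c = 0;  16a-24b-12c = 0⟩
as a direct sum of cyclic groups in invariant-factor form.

rank_ℚ(R)=2; free=3−2=1
SNF(R) diag = [2, 4] → torsion [2, 4]

Answer: M ≅ ℤ^1 ⊕ ℤ/2 ⊕ ℤ/4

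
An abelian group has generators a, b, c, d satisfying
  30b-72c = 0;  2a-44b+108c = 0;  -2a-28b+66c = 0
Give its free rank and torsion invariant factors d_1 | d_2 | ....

rank_ℚ(R)=3; free=4−3=1
SNF(R) diag = [2, 6, 6] → torsion [2, 6, 6]

Answer: M ≅ ℤ^1 ⊕ ℤ/2 ⊕ ℤ/6 ⊕ ℤ/6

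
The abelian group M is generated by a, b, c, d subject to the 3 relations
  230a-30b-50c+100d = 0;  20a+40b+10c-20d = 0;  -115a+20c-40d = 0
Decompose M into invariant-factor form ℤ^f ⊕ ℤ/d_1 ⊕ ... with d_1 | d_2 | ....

rank_ℚ(R)=3; free=4−3=1
SNF(R) diag = [5, 10, 10] → torsion [5, 10, 10]

Answer: M ≅ ℤ^1 ⊕ ℤ/5 ⊕ ℤ/10 ⊕ ℤ/10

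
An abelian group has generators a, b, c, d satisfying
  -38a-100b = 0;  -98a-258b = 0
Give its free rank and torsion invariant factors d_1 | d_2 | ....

Answer: M ≅ ℤ^2 ⊕ ℤ/2 ⊕ ℤ/2

Derivation:
rank_ℚ(R)=2; free=4−2=2
SNF(R) diag = [2, 2] → torsion [2, 2]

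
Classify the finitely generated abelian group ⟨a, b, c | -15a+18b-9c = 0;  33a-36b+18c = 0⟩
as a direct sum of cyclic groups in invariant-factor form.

Answer: M ≅ ℤ^1 ⊕ ℤ/3 ⊕ ℤ/9

Derivation:
rank_ℚ(R)=2; free=3−2=1
SNF(R) diag = [3, 9] → torsion [3, 9]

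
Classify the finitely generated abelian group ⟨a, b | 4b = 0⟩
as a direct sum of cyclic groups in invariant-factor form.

rank_ℚ(R)=1; free=2−1=1
SNF(R) diag = [4] → torsion [4]

Answer: M ≅ ℤ^1 ⊕ ℤ/4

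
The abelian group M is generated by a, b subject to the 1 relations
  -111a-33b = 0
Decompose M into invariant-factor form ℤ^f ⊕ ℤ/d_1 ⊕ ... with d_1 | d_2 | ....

Answer: M ≅ ℤ^1 ⊕ ℤ/3

Derivation:
rank_ℚ(R)=1; free=2−1=1
SNF(R) diag = [3] → torsion [3]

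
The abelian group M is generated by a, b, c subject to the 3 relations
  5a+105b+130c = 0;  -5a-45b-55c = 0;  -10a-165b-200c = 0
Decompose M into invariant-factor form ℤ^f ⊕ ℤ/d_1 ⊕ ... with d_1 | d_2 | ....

rank_ℚ(R)=3; free=3−3=0
SNF(R) diag = [5, 15, 15] → torsion [5, 15, 15]

Answer: M ≅ ℤ/5 ⊕ ℤ/15 ⊕ ℤ/15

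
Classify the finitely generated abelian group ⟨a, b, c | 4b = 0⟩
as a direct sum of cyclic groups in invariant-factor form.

rank_ℚ(R)=1; free=3−1=2
SNF(R) diag = [4] → torsion [4]

Answer: M ≅ ℤ^2 ⊕ ℤ/4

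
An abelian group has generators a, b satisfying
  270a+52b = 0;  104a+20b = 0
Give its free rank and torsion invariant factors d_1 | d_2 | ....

rank_ℚ(R)=2; free=2−2=0
SNF(R) diag = [2, 4] → torsion [2, 4]

Answer: M ≅ ℤ/2 ⊕ ℤ/4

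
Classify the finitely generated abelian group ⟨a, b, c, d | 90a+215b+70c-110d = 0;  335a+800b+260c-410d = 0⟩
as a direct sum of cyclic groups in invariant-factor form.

rank_ℚ(R)=2; free=4−2=2
SNF(R) diag = [5, 5] → torsion [5, 5]

Answer: M ≅ ℤ^2 ⊕ ℤ/5 ⊕ ℤ/5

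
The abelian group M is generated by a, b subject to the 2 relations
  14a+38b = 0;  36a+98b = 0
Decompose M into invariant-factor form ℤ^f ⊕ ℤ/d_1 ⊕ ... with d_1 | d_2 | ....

rank_ℚ(R)=2; free=2−2=0
SNF(R) diag = [2, 2] → torsion [2, 2]

Answer: M ≅ ℤ/2 ⊕ ℤ/2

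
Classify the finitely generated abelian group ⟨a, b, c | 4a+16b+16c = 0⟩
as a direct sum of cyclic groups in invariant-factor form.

rank_ℚ(R)=1; free=3−1=2
SNF(R) diag = [4] → torsion [4]

Answer: M ≅ ℤ^2 ⊕ ℤ/4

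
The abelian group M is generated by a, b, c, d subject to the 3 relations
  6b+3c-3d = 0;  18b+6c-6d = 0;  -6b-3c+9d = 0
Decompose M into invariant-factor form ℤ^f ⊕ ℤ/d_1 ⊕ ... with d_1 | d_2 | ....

rank_ℚ(R)=3; free=4−3=1
SNF(R) diag = [3, 6, 6] → torsion [3, 6, 6]

Answer: M ≅ ℤ^1 ⊕ ℤ/3 ⊕ ℤ/6 ⊕ ℤ/6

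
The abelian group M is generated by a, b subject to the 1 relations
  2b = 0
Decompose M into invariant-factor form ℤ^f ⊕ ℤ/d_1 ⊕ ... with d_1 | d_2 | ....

Answer: M ≅ ℤ^1 ⊕ ℤ/2

Derivation:
rank_ℚ(R)=1; free=2−1=1
SNF(R) diag = [2] → torsion [2]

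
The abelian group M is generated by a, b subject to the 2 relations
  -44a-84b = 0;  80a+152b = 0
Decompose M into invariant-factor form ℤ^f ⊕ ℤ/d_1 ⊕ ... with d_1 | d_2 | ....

rank_ℚ(R)=2; free=2−2=0
SNF(R) diag = [4, 8] → torsion [4, 8]

Answer: M ≅ ℤ/4 ⊕ ℤ/8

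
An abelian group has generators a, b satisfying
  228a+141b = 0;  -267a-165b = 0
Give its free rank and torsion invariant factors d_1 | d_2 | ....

rank_ℚ(R)=2; free=2−2=0
SNF(R) diag = [3, 9] → torsion [3, 9]

Answer: M ≅ ℤ/3 ⊕ ℤ/9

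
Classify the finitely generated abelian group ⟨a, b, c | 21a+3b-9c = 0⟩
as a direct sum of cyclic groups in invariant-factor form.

Answer: M ≅ ℤ^2 ⊕ ℤ/3

Derivation:
rank_ℚ(R)=1; free=3−1=2
SNF(R) diag = [3] → torsion [3]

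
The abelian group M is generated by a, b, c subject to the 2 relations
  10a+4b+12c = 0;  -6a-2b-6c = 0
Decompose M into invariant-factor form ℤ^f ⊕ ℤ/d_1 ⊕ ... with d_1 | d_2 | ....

Answer: M ≅ ℤ^1 ⊕ ℤ/2 ⊕ ℤ/2

Derivation:
rank_ℚ(R)=2; free=3−2=1
SNF(R) diag = [2, 2] → torsion [2, 2]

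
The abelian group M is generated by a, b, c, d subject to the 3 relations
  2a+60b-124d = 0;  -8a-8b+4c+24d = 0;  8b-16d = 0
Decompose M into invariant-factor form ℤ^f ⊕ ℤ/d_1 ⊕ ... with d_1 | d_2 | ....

rank_ℚ(R)=3; free=4−3=1
SNF(R) diag = [2, 4, 8] → torsion [2, 4, 8]

Answer: M ≅ ℤ^1 ⊕ ℤ/2 ⊕ ℤ/4 ⊕ ℤ/8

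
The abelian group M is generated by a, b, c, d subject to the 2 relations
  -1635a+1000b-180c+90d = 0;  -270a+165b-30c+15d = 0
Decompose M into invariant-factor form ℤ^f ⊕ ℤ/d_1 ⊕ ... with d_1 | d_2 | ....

Answer: M ≅ ℤ^2 ⊕ ℤ/5 ⊕ ℤ/15

Derivation:
rank_ℚ(R)=2; free=4−2=2
SNF(R) diag = [5, 15] → torsion [5, 15]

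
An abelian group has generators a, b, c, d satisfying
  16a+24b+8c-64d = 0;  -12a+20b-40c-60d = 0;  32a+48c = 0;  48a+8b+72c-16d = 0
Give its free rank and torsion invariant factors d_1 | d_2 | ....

Answer: M ≅ ℤ/4 ⊕ ℤ/8 ⊕ ℤ/16 ⊕ ℤ/16

Derivation:
rank_ℚ(R)=4; free=4−4=0
SNF(R) diag = [4, 8, 16, 16] → torsion [4, 8, 16, 16]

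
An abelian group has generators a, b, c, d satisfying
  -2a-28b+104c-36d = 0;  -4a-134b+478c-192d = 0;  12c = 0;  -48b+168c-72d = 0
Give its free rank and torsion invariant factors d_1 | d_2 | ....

Answer: M ≅ ℤ/2 ⊕ ℤ/6 ⊕ ℤ/12 ⊕ ℤ/24

Derivation:
rank_ℚ(R)=4; free=4−4=0
SNF(R) diag = [2, 6, 12, 24] → torsion [2, 6, 12, 24]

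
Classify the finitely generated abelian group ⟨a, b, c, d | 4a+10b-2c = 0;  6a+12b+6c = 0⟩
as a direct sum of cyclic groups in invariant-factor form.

rank_ℚ(R)=2; free=4−2=2
SNF(R) diag = [2, 6] → torsion [2, 6]

Answer: M ≅ ℤ^2 ⊕ ℤ/2 ⊕ ℤ/6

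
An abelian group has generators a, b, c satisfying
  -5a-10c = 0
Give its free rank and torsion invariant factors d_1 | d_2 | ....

rank_ℚ(R)=1; free=3−1=2
SNF(R) diag = [5] → torsion [5]

Answer: M ≅ ℤ^2 ⊕ ℤ/5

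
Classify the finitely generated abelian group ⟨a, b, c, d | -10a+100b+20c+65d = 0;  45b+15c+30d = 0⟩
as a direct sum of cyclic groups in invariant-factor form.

rank_ℚ(R)=2; free=4−2=2
SNF(R) diag = [5, 15] → torsion [5, 15]

Answer: M ≅ ℤ^2 ⊕ ℤ/5 ⊕ ℤ/15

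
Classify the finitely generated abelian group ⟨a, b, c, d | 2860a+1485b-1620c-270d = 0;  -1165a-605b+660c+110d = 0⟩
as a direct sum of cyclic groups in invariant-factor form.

Answer: M ≅ ℤ^2 ⊕ ℤ/5 ⊕ ℤ/5

Derivation:
rank_ℚ(R)=2; free=4−2=2
SNF(R) diag = [5, 5] → torsion [5, 5]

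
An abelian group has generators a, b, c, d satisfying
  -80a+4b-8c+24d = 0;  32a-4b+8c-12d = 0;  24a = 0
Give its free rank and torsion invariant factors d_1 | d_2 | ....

Answer: M ≅ ℤ^1 ⊕ ℤ/4 ⊕ ℤ/12 ⊕ ℤ/24

Derivation:
rank_ℚ(R)=3; free=4−3=1
SNF(R) diag = [4, 12, 24] → torsion [4, 12, 24]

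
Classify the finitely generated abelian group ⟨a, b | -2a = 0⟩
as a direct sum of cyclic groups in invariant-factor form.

rank_ℚ(R)=1; free=2−1=1
SNF(R) diag = [2] → torsion [2]

Answer: M ≅ ℤ^1 ⊕ ℤ/2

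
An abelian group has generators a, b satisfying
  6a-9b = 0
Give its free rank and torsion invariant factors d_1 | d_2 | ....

rank_ℚ(R)=1; free=2−1=1
SNF(R) diag = [3] → torsion [3]

Answer: M ≅ ℤ^1 ⊕ ℤ/3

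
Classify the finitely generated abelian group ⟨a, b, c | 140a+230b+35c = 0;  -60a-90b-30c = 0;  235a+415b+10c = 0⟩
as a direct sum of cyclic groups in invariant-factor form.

rank_ℚ(R)=3; free=3−3=0
SNF(R) diag = [5, 15, 30] → torsion [5, 15, 30]

Answer: M ≅ ℤ/5 ⊕ ℤ/15 ⊕ ℤ/30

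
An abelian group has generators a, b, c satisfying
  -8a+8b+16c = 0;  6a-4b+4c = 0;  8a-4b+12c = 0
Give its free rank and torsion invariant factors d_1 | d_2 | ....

rank_ℚ(R)=3; free=3−3=0
SNF(R) diag = [2, 4, 8] → torsion [2, 4, 8]

Answer: M ≅ ℤ/2 ⊕ ℤ/4 ⊕ ℤ/8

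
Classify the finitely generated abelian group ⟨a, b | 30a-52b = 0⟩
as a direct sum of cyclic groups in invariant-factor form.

rank_ℚ(R)=1; free=2−1=1
SNF(R) diag = [2] → torsion [2]

Answer: M ≅ ℤ^1 ⊕ ℤ/2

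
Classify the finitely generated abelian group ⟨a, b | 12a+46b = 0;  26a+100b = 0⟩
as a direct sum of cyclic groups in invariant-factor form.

rank_ℚ(R)=2; free=2−2=0
SNF(R) diag = [2, 2] → torsion [2, 2]

Answer: M ≅ ℤ/2 ⊕ ℤ/2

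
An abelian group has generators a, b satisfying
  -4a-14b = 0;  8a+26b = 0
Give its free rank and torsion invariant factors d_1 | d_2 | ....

rank_ℚ(R)=2; free=2−2=0
SNF(R) diag = [2, 4] → torsion [2, 4]

Answer: M ≅ ℤ/2 ⊕ ℤ/4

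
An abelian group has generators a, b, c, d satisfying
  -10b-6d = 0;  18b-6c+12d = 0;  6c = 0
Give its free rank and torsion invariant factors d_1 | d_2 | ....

rank_ℚ(R)=3; free=4−3=1
SNF(R) diag = [2, 6, 6] → torsion [2, 6, 6]

Answer: M ≅ ℤ^1 ⊕ ℤ/2 ⊕ ℤ/6 ⊕ ℤ/6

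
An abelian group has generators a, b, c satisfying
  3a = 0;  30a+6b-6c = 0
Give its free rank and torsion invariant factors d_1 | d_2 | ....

Answer: M ≅ ℤ^1 ⊕ ℤ/3 ⊕ ℤ/6

Derivation:
rank_ℚ(R)=2; free=3−2=1
SNF(R) diag = [3, 6] → torsion [3, 6]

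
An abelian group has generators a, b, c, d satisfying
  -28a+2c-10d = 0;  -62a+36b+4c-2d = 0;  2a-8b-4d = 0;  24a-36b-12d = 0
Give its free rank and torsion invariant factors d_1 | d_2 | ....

rank_ℚ(R)=4; free=4−4=0
SNF(R) diag = [2, 2, 6, 12] → torsion [2, 2, 6, 12]

Answer: M ≅ ℤ/2 ⊕ ℤ/2 ⊕ ℤ/6 ⊕ ℤ/12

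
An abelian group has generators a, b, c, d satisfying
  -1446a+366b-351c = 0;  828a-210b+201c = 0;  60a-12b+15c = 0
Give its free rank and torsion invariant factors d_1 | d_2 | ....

rank_ℚ(R)=3; free=4−3=1
SNF(R) diag = [3, 6, 18] → torsion [3, 6, 18]

Answer: M ≅ ℤ^1 ⊕ ℤ/3 ⊕ ℤ/6 ⊕ ℤ/18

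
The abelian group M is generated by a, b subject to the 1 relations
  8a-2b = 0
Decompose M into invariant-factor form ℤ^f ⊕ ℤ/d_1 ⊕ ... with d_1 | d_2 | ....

rank_ℚ(R)=1; free=2−1=1
SNF(R) diag = [2] → torsion [2]

Answer: M ≅ ℤ^1 ⊕ ℤ/2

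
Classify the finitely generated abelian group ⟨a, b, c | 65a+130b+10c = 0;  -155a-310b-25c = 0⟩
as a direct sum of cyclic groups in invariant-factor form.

rank_ℚ(R)=2; free=3−2=1
SNF(R) diag = [5, 15] → torsion [5, 15]

Answer: M ≅ ℤ^1 ⊕ ℤ/5 ⊕ ℤ/15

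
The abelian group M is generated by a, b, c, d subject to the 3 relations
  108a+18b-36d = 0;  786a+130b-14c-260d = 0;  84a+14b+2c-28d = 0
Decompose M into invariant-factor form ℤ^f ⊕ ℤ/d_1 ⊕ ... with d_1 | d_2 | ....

rank_ℚ(R)=3; free=4−3=1
SNF(R) diag = [2, 6, 18] → torsion [2, 6, 18]

Answer: M ≅ ℤ^1 ⊕ ℤ/2 ⊕ ℤ/6 ⊕ ℤ/18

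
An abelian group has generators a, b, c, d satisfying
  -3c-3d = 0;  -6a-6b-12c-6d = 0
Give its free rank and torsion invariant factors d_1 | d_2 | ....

Answer: M ≅ ℤ^2 ⊕ ℤ/3 ⊕ ℤ/6

Derivation:
rank_ℚ(R)=2; free=4−2=2
SNF(R) diag = [3, 6] → torsion [3, 6]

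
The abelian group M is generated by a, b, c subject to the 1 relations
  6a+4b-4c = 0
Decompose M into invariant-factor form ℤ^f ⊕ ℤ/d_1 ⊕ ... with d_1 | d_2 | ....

Answer: M ≅ ℤ^2 ⊕ ℤ/2

Derivation:
rank_ℚ(R)=1; free=3−1=2
SNF(R) diag = [2] → torsion [2]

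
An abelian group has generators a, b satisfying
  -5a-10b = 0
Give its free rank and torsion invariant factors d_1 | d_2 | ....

rank_ℚ(R)=1; free=2−1=1
SNF(R) diag = [5] → torsion [5]

Answer: M ≅ ℤ^1 ⊕ ℤ/5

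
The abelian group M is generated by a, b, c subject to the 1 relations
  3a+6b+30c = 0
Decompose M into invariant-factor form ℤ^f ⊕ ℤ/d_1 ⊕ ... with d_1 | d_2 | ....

rank_ℚ(R)=1; free=3−1=2
SNF(R) diag = [3] → torsion [3]

Answer: M ≅ ℤ^2 ⊕ ℤ/3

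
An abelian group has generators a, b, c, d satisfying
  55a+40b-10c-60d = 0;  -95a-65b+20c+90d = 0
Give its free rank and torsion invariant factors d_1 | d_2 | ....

rank_ℚ(R)=2; free=4−2=2
SNF(R) diag = [5, 15] → torsion [5, 15]

Answer: M ≅ ℤ^2 ⊕ ℤ/5 ⊕ ℤ/15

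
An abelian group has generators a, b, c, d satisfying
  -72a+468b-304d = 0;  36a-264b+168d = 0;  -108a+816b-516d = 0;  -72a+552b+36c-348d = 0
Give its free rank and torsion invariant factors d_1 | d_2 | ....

rank_ℚ(R)=4; free=4−4=0
SNF(R) diag = [4, 12, 36, 36] → torsion [4, 12, 36, 36]

Answer: M ≅ ℤ/4 ⊕ ℤ/12 ⊕ ℤ/36 ⊕ ℤ/36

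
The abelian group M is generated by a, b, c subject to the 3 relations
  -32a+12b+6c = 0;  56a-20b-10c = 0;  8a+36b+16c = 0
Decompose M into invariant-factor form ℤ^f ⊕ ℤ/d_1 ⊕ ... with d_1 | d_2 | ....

Answer: M ≅ ℤ/2 ⊕ ℤ/4 ⊕ ℤ/8

Derivation:
rank_ℚ(R)=3; free=3−3=0
SNF(R) diag = [2, 4, 8] → torsion [2, 4, 8]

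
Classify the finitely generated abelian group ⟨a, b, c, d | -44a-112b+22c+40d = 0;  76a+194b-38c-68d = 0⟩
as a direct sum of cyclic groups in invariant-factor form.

rank_ℚ(R)=2; free=4−2=2
SNF(R) diag = [2, 6] → torsion [2, 6]

Answer: M ≅ ℤ^2 ⊕ ℤ/2 ⊕ ℤ/6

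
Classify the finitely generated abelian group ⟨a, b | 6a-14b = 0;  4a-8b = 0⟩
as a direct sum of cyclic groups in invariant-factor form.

rank_ℚ(R)=2; free=2−2=0
SNF(R) diag = [2, 4] → torsion [2, 4]

Answer: M ≅ ℤ/2 ⊕ ℤ/4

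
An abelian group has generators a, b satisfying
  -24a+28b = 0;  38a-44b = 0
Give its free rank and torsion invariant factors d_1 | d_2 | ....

Answer: M ≅ ℤ/2 ⊕ ℤ/4

Derivation:
rank_ℚ(R)=2; free=2−2=0
SNF(R) diag = [2, 4] → torsion [2, 4]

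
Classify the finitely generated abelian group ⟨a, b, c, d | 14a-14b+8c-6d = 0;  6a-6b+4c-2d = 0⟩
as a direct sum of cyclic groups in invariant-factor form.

rank_ℚ(R)=2; free=4−2=2
SNF(R) diag = [2, 4] → torsion [2, 4]

Answer: M ≅ ℤ^2 ⊕ ℤ/2 ⊕ ℤ/4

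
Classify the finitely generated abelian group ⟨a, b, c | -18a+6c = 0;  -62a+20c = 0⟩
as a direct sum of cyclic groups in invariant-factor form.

Answer: M ≅ ℤ^1 ⊕ ℤ/2 ⊕ ℤ/6

Derivation:
rank_ℚ(R)=2; free=3−2=1
SNF(R) diag = [2, 6] → torsion [2, 6]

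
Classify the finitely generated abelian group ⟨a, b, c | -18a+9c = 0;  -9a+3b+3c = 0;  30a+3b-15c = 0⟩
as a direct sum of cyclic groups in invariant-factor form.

Answer: M ≅ ℤ/3 ⊕ ℤ/3 ⊕ ℤ/9

Derivation:
rank_ℚ(R)=3; free=3−3=0
SNF(R) diag = [3, 3, 9] → torsion [3, 3, 9]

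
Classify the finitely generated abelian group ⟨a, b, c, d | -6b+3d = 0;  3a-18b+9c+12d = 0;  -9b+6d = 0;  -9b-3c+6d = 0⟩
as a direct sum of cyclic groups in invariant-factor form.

Answer: M ≅ ℤ/3 ⊕ ℤ/3 ⊕ ℤ/3 ⊕ ℤ/3

Derivation:
rank_ℚ(R)=4; free=4−4=0
SNF(R) diag = [3, 3, 3, 3] → torsion [3, 3, 3, 3]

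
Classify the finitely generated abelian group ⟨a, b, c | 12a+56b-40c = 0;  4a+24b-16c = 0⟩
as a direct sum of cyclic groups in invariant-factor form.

Answer: M ≅ ℤ^1 ⊕ ℤ/4 ⊕ ℤ/8

Derivation:
rank_ℚ(R)=2; free=3−2=1
SNF(R) diag = [4, 8] → torsion [4, 8]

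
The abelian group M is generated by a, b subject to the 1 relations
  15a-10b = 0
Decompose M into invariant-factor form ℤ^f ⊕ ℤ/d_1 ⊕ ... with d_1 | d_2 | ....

Answer: M ≅ ℤ^1 ⊕ ℤ/5

Derivation:
rank_ℚ(R)=1; free=2−1=1
SNF(R) diag = [5] → torsion [5]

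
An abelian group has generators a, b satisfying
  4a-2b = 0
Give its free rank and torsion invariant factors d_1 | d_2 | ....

Answer: M ≅ ℤ^1 ⊕ ℤ/2

Derivation:
rank_ℚ(R)=1; free=2−1=1
SNF(R) diag = [2] → torsion [2]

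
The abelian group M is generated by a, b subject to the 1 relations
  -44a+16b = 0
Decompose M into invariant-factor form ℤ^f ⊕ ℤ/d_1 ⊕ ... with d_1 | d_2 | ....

rank_ℚ(R)=1; free=2−1=1
SNF(R) diag = [4] → torsion [4]

Answer: M ≅ ℤ^1 ⊕ ℤ/4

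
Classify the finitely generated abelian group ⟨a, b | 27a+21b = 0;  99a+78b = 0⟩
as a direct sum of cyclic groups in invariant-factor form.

rank_ℚ(R)=2; free=2−2=0
SNF(R) diag = [3, 9] → torsion [3, 9]

Answer: M ≅ ℤ/3 ⊕ ℤ/9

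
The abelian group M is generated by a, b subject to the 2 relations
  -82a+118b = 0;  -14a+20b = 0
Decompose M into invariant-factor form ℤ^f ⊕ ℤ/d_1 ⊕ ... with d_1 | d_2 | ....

rank_ℚ(R)=2; free=2−2=0
SNF(R) diag = [2, 6] → torsion [2, 6]

Answer: M ≅ ℤ/2 ⊕ ℤ/6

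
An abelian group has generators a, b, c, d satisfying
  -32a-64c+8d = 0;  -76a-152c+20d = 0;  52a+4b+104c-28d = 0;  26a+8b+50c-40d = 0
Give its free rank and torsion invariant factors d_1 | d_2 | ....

rank_ℚ(R)=4; free=4−4=0
SNF(R) diag = [2, 4, 4, 8] → torsion [2, 4, 4, 8]

Answer: M ≅ ℤ/2 ⊕ ℤ/4 ⊕ ℤ/4 ⊕ ℤ/8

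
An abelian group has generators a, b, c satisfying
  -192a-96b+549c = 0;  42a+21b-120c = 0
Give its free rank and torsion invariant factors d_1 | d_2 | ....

Answer: M ≅ ℤ^1 ⊕ ℤ/3 ⊕ ℤ/3

Derivation:
rank_ℚ(R)=2; free=3−2=1
SNF(R) diag = [3, 3] → torsion [3, 3]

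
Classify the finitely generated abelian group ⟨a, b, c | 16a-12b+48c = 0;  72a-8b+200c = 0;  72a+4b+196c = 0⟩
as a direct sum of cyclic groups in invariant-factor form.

Answer: M ≅ ℤ/4 ⊕ ℤ/4 ⊕ ℤ/8

Derivation:
rank_ℚ(R)=3; free=3−3=0
SNF(R) diag = [4, 4, 8] → torsion [4, 4, 8]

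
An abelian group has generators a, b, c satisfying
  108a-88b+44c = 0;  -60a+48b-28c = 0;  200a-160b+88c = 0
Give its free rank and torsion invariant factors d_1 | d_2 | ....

Answer: M ≅ ℤ/4 ⊕ ℤ/8 ⊕ ℤ/16

Derivation:
rank_ℚ(R)=3; free=3−3=0
SNF(R) diag = [4, 8, 16] → torsion [4, 8, 16]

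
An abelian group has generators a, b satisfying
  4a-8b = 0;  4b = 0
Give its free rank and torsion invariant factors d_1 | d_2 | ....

rank_ℚ(R)=2; free=2−2=0
SNF(R) diag = [4, 4] → torsion [4, 4]

Answer: M ≅ ℤ/4 ⊕ ℤ/4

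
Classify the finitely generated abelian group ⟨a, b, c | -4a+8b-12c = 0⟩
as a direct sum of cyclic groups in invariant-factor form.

rank_ℚ(R)=1; free=3−1=2
SNF(R) diag = [4] → torsion [4]

Answer: M ≅ ℤ^2 ⊕ ℤ/4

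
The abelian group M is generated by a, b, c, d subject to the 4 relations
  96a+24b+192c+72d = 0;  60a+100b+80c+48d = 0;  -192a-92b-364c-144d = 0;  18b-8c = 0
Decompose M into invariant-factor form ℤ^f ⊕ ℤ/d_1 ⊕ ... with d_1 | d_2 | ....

Answer: M ≅ ℤ/2 ⊕ ℤ/4 ⊕ ℤ/12 ⊕ ℤ/24

Derivation:
rank_ℚ(R)=4; free=4−4=0
SNF(R) diag = [2, 4, 12, 24] → torsion [2, 4, 12, 24]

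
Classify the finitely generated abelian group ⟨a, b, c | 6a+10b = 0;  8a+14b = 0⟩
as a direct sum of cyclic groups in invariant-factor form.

Answer: M ≅ ℤ^1 ⊕ ℤ/2 ⊕ ℤ/2

Derivation:
rank_ℚ(R)=2; free=3−2=1
SNF(R) diag = [2, 2] → torsion [2, 2]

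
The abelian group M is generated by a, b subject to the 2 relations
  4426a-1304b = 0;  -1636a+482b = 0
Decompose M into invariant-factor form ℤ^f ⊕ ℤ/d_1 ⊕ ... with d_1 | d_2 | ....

Answer: M ≅ ℤ/2 ⊕ ℤ/6

Derivation:
rank_ℚ(R)=2; free=2−2=0
SNF(R) diag = [2, 6] → torsion [2, 6]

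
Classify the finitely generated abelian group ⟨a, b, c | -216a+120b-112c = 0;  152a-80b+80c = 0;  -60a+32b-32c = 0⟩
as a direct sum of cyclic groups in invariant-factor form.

Answer: M ≅ ℤ/4 ⊕ ℤ/8 ⊕ ℤ/16

Derivation:
rank_ℚ(R)=3; free=3−3=0
SNF(R) diag = [4, 8, 16] → torsion [4, 8, 16]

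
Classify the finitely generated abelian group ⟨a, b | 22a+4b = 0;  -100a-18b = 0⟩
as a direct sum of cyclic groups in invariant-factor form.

rank_ℚ(R)=2; free=2−2=0
SNF(R) diag = [2, 2] → torsion [2, 2]

Answer: M ≅ ℤ/2 ⊕ ℤ/2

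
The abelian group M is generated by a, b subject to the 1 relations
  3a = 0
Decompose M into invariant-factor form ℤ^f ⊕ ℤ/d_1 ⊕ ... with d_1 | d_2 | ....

Answer: M ≅ ℤ^1 ⊕ ℤ/3

Derivation:
rank_ℚ(R)=1; free=2−1=1
SNF(R) diag = [3] → torsion [3]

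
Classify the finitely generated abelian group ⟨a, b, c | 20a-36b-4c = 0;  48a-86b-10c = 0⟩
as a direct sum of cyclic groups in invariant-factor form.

rank_ℚ(R)=2; free=3−2=1
SNF(R) diag = [2, 4] → torsion [2, 4]

Answer: M ≅ ℤ^1 ⊕ ℤ/2 ⊕ ℤ/4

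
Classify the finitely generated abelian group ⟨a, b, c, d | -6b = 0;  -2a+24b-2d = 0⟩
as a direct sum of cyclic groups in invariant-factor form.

Answer: M ≅ ℤ^2 ⊕ ℤ/2 ⊕ ℤ/6

Derivation:
rank_ℚ(R)=2; free=4−2=2
SNF(R) diag = [2, 6] → torsion [2, 6]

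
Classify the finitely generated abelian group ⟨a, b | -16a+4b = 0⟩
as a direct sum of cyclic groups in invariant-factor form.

Answer: M ≅ ℤ^1 ⊕ ℤ/4

Derivation:
rank_ℚ(R)=1; free=2−1=1
SNF(R) diag = [4] → torsion [4]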